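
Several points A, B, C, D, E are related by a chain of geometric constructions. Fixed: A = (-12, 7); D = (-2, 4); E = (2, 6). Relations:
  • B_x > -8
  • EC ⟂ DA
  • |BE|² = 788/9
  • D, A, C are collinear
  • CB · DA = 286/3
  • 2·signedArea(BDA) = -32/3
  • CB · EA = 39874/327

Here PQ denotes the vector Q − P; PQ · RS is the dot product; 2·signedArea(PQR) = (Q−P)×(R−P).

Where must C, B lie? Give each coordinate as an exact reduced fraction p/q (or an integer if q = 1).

B = (-22/3, 20/3)
C = (122/109, 334/109)

1. C_x = 122/109  [D, A, C are collinear ∩ EC ⟂ DA]
2. C_y = 334/109  [D, A, C are collinear ∩ EC ⟂ DA]
   → C = (122/109, 334/109)
3. B_x = -22/3  [2·signedArea(BDA) = -32/3 ∩ CB · DA = 286/3]
4. B_y = 20/3  [2·signedArea(BDA) = -32/3 ∩ CB · DA = 286/3]
   → B = (-22/3, 20/3)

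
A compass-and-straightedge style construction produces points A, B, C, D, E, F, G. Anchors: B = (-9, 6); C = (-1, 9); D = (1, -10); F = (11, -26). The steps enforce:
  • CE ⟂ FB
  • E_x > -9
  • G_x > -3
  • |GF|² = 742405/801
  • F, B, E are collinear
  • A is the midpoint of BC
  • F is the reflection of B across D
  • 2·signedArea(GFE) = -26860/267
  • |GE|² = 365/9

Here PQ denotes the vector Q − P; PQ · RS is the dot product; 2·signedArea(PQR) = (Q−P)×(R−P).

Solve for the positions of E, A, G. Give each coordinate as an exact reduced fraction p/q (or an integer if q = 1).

1. E_x = -721/89  [F, B, E are collinear ∩ CE ⟂ FB]
2. E_y = 406/89  [F, B, E are collinear ∩ CE ⟂ FB]
   → E = (-721/89, 406/89)
3. A_x = -5  [A is the midpoint of BC]
4. A_y = 15/2  [A is the midpoint of BC]
   → A = (-5, 15/2)
5. G_x = -721/267  [line -2720/89·x + -1700/89·y + -15980/267 = 0 ∩ |GE|² = 365/9]
6. G_y = 317/267  [line -2720/89·x + -1700/89·y + -15980/267 = 0 ∩ |GE|² = 365/9]
   → G = (-721/267, 317/267)

A = (-5, 15/2)
E = (-721/89, 406/89)
G = (-721/267, 317/267)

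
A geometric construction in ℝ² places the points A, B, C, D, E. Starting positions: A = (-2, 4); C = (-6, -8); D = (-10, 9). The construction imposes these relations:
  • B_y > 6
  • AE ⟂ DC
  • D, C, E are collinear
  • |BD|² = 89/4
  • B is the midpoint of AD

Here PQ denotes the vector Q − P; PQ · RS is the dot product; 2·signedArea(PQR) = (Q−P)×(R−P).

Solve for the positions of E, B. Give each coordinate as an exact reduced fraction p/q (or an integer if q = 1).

B = (-6, 13/2)
E = (-2582/305, 756/305)

1. E_x = -2582/305  [D, C, E are collinear ∩ AE ⟂ DC]
2. E_y = 756/305  [D, C, E are collinear ∩ AE ⟂ DC]
   → E = (-2582/305, 756/305)
3. B_x = -6  [B is the midpoint of AD]
4. B_y = 13/2  [B is the midpoint of AD]
   → B = (-6, 13/2)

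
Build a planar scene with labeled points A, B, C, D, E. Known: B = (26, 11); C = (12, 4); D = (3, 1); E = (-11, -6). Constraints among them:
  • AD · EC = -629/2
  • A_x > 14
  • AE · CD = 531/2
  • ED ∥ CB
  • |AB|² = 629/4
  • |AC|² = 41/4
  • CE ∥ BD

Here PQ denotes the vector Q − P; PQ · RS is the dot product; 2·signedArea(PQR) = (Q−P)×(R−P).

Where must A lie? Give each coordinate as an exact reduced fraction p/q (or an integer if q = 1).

A = (29/2, 6)

1. A_x = 29/2  [AD · EC = -629/2 ∩ AE · CD = 531/2]
2. A_y = 6  [AD · EC = -629/2 ∩ AE · CD = 531/2]
   → A = (29/2, 6)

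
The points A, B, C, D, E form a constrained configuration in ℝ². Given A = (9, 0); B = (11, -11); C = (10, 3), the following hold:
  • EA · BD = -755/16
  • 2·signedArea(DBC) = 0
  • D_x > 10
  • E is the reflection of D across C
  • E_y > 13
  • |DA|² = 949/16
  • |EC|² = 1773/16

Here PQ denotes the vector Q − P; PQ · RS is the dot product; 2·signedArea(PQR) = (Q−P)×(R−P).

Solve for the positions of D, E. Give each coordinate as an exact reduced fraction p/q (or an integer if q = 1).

1. D_x = 43/4  [line -14·x + -1·y + 143 = 0 ∩ |DA|² = 949/16]
2. D_y = -15/2  [line -14·x + -1·y + 143 = 0 ∩ |DA|² = 949/16]
   → D = (43/4, -15/2)
3. E_x = 37/4  [E is the reflection of D across C]
4. E_y = 27/2  [E is the reflection of D across C]
   → E = (37/4, 27/2)

D = (43/4, -15/2)
E = (37/4, 27/2)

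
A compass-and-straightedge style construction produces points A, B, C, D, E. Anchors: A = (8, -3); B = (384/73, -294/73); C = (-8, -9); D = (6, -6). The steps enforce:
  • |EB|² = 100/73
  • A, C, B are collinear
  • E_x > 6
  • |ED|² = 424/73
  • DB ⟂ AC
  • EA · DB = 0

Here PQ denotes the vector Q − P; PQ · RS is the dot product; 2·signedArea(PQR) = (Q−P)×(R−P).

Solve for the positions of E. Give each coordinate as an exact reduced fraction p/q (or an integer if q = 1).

E = (464/73, -264/73)

1. E_x = 464/73  [line 54/73·x + -144/73·y + -864/73 = 0 ∩ |EB|² = 100/73]
2. E_y = -264/73  [line 54/73·x + -144/73·y + -864/73 = 0 ∩ |EB|² = 100/73]
   → E = (464/73, -264/73)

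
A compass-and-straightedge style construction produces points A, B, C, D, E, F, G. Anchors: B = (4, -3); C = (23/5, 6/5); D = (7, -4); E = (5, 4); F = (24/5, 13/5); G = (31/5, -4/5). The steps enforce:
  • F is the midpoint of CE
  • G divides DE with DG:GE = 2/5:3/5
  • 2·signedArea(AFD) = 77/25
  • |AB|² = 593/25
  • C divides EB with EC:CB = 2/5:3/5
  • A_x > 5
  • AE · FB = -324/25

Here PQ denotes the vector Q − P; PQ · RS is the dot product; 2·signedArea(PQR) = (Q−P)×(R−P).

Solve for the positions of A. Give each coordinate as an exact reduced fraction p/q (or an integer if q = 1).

1. A_x = 28/5  [2·signedArea(AFD) = 77/25 ∩ AE · FB = -324/25]
2. A_y = 8/5  [2·signedArea(AFD) = 77/25 ∩ AE · FB = -324/25]
   → A = (28/5, 8/5)

A = (28/5, 8/5)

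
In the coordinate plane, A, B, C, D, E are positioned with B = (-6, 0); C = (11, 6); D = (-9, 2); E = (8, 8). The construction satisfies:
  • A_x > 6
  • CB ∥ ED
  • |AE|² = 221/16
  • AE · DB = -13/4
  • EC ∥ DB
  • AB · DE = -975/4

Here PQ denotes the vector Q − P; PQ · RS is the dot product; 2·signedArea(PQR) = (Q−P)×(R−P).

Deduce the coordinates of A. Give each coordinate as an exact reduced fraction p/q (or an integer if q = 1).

1. A_x = 27/4  [AE · DB = -13/4 ∩ AB · DE = -975/4]
2. A_y = 9/2  [AE · DB = -13/4 ∩ AB · DE = -975/4]
   → A = (27/4, 9/2)

A = (27/4, 9/2)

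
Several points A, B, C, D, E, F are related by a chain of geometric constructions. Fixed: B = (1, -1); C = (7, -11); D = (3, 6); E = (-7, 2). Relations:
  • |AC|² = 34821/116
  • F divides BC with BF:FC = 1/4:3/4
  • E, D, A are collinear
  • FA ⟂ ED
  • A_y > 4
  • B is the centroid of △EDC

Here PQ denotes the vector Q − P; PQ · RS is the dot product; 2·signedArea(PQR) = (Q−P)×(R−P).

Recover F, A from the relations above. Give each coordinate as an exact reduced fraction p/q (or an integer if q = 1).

1. F_x = 5/2  [F divides BC with BF:FC = 1/4:3/4]
2. F_y = -7/2  [F divides BC with BF:FC = 1/4:3/4]
   → F = (5/2, -7/2)
3. A_x = -41/58  [E, D, A are collinear ∩ FA ⟂ ED]
4. A_y = 131/29  [E, D, A are collinear ∩ FA ⟂ ED]
   → A = (-41/58, 131/29)

A = (-41/58, 131/29)
F = (5/2, -7/2)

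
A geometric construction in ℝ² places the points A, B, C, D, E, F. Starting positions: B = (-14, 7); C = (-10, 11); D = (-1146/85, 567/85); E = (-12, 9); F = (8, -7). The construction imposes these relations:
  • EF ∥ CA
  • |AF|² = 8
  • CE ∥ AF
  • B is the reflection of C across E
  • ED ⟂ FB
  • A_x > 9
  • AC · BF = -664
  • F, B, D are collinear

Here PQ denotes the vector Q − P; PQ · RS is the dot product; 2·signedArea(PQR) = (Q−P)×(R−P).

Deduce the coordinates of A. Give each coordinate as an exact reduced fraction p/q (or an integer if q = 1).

A = (10, -5)

1. A_x = 10  [CE ∥ AF ∩ EF ∥ CA]
2. A_y = -5  [CE ∥ AF ∩ EF ∥ CA]
   → A = (10, -5)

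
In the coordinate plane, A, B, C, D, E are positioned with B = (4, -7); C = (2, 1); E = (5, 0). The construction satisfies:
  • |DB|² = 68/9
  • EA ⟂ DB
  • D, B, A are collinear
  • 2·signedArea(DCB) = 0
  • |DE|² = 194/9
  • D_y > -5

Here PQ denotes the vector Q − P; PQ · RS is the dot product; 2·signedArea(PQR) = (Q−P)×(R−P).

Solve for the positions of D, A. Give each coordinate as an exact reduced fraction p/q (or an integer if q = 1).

A = (41/17, -11/17)
D = (10/3, -13/3)

1. D_x = 10/3  [line 8·x + 2·y + -18 = 0 ∩ |DB|² = 68/9]
2. D_y = -13/3  [line 8·x + 2·y + -18 = 0 ∩ |DB|² = 68/9]
   → D = (10/3, -13/3)
3. A_x = 41/17  [D, B, A are collinear ∩ EA ⟂ DB]
4. A_y = -11/17  [D, B, A are collinear ∩ EA ⟂ DB]
   → A = (41/17, -11/17)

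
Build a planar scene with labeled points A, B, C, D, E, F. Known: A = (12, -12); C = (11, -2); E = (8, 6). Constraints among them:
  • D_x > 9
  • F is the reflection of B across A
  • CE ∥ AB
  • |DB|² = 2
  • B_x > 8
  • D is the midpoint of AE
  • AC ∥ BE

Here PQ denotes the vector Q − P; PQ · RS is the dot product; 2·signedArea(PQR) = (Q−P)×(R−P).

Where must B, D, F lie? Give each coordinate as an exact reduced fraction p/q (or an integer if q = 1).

1. B_x = 9  [AC ∥ BE ∩ CE ∥ AB]
2. B_y = -4  [AC ∥ BE ∩ CE ∥ AB]
   → B = (9, -4)
3. D_x = 10  [D is the midpoint of AE]
4. D_y = -3  [D is the midpoint of AE]
   → D = (10, -3)
5. F_x = 15  [F is the reflection of B across A]
6. F_y = -20  [F is the reflection of B across A]
   → F = (15, -20)

B = (9, -4)
D = (10, -3)
F = (15, -20)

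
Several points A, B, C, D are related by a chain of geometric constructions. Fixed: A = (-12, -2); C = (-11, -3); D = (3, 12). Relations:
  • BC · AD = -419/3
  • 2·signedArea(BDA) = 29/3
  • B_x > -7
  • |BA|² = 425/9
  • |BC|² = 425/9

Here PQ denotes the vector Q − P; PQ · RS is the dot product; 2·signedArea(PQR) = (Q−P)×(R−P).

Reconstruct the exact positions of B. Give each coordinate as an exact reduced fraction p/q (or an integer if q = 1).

B = (-20/3, 7/3)

1. B_x = -20/3  [2·signedArea(BDA) = 29/3 ∩ BC · AD = -419/3]
2. B_y = 7/3  [2·signedArea(BDA) = 29/3 ∩ BC · AD = -419/3]
   → B = (-20/3, 7/3)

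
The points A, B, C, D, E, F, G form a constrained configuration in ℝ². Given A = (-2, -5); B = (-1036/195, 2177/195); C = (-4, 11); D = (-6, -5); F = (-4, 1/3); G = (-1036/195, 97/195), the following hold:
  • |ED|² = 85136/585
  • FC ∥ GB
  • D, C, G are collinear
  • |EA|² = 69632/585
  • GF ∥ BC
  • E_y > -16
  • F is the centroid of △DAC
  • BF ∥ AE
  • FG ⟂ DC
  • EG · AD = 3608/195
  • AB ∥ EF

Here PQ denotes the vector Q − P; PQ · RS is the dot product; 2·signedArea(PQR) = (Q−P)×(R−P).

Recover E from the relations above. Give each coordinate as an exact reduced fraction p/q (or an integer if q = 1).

E = (-134/195, -1029/65)

1. E_x = -134/195  [AB ∥ EF ∩ BF ∥ AE]
2. E_y = -1029/65  [AB ∥ EF ∩ BF ∥ AE]
   → E = (-134/195, -1029/65)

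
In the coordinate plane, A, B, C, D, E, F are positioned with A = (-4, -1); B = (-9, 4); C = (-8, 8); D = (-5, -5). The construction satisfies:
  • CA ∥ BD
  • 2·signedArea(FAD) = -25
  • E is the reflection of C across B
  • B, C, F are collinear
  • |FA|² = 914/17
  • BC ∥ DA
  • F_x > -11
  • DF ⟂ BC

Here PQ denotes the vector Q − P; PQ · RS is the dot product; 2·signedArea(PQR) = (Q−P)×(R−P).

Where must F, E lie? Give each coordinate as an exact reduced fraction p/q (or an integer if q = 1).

1. F_x = -185/17  [B, C, F are collinear ∩ DF ⟂ BC]
2. F_y = -60/17  [B, C, F are collinear ∩ DF ⟂ BC]
   → F = (-185/17, -60/17)
3. E_x = -10  [E is the reflection of C across B]
4. E_y = 0  [E is the reflection of C across B]
   → E = (-10, 0)

E = (-10, 0)
F = (-185/17, -60/17)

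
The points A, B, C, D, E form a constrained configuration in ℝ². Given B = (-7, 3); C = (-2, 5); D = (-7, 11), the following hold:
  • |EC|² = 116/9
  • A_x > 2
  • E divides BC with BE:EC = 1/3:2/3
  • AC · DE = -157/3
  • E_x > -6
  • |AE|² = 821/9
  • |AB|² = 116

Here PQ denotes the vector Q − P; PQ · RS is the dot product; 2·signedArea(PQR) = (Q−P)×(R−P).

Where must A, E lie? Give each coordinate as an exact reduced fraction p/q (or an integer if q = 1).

A = (3, -1)
E = (-16/3, 11/3)

1. E_x = -16/3  [E divides BC with BE:EC = 1/3:2/3]
2. E_y = 11/3  [E divides BC with BE:EC = 1/3:2/3]
   → E = (-16/3, 11/3)
3. A_x = 3  [line -5/3·x + 22/3·y + 37/3 = 0 ∩ |AE|² = 821/9]
4. A_y = -1  [line -5/3·x + 22/3·y + 37/3 = 0 ∩ |AE|² = 821/9]
   → A = (3, -1)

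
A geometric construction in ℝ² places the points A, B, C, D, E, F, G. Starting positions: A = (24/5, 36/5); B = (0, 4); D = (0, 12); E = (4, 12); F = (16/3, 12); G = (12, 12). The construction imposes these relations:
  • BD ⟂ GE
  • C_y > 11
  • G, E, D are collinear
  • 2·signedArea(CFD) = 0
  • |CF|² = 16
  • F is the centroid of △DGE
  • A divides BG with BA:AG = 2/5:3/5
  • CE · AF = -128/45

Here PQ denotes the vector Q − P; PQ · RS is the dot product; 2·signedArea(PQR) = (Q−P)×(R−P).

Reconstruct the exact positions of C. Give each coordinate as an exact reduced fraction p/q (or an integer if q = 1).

1. C_x = 28/3  [2·signedArea(CFD) = 0 ∩ CE · AF = -128/45]
2. C_y = 12  [2·signedArea(CFD) = 0 ∩ CE · AF = -128/45]
   → C = (28/3, 12)

C = (28/3, 12)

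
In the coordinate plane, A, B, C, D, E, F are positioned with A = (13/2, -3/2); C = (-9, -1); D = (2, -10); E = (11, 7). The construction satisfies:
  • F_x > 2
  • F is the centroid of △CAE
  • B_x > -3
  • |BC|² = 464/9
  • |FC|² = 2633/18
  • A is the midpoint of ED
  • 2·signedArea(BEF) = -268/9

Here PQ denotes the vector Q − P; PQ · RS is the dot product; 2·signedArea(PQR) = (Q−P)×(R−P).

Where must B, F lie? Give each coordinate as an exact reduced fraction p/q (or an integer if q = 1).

B = (-7/3, 5/3)
F = (17/6, 3/2)

1. F_x = 17/6  [F is the centroid of △CAE]
2. F_y = 3/2  [F is the centroid of △CAE]
   → F = (17/6, 3/2)
3. B_x = -7/3  [line 11/2·x + -49/6·y + 238/9 = 0 ∩ |BC|² = 464/9]
4. B_y = 5/3  [line 11/2·x + -49/6·y + 238/9 = 0 ∩ |BC|² = 464/9]
   → B = (-7/3, 5/3)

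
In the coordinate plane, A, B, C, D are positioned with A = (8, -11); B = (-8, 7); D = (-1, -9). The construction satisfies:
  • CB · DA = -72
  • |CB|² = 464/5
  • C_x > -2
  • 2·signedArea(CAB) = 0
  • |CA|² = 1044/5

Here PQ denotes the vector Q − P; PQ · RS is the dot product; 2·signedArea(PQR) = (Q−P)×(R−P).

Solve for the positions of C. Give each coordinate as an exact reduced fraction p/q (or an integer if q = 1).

C = (-8/5, -1/5)

1. C_x = -8/5  [2·signedArea(CAB) = 0 ∩ CB · DA = -72]
2. C_y = -1/5  [2·signedArea(CAB) = 0 ∩ CB · DA = -72]
   → C = (-8/5, -1/5)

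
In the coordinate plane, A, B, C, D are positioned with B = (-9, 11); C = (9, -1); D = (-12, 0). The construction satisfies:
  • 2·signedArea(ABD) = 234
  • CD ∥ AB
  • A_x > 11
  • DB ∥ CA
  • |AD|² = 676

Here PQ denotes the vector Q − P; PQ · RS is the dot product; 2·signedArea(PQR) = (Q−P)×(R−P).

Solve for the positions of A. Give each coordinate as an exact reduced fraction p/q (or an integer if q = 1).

1. A_x = 12  [CD ∥ AB ∩ DB ∥ CA]
2. A_y = 10  [CD ∥ AB ∩ DB ∥ CA]
   → A = (12, 10)

A = (12, 10)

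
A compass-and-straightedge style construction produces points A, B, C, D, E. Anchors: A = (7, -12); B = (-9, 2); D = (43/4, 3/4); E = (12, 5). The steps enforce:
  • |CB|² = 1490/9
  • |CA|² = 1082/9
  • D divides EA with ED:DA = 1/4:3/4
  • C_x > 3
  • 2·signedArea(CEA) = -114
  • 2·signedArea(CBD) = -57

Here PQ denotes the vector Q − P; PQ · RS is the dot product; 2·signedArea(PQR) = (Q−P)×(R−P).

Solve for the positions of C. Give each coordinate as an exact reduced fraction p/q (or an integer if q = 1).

C = (10/3, -5/3)

1. C_x = 10/3  [2·signedArea(CBD) = -57 ∩ 2·signedArea(CEA) = -114]
2. C_y = -5/3  [2·signedArea(CBD) = -57 ∩ 2·signedArea(CEA) = -114]
   → C = (10/3, -5/3)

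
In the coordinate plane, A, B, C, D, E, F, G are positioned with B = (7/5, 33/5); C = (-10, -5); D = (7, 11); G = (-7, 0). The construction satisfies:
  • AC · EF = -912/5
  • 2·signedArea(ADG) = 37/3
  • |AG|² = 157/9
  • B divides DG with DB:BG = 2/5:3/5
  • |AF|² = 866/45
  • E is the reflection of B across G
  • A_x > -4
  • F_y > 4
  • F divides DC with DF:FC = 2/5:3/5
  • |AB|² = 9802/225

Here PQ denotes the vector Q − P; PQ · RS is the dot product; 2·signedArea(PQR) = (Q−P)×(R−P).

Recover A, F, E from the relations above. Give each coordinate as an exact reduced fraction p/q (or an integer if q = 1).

A = (-10/3, 2)
E = (-77/5, -33/5)
F = (1/5, 23/5)

1. A_x = -10/3  [line 11·x + -14·y + 194/3 = 0 ∩ |AG|² = 157/9]
2. A_y = 2  [line 11·x + -14·y + 194/3 = 0 ∩ |AG|² = 157/9]
   → A = (-10/3, 2)
3. F_x = 1/5  [F divides DC with DF:FC = 2/5:3/5]
4. F_y = 23/5  [F divides DC with DF:FC = 2/5:3/5]
   → F = (1/5, 23/5)
5. E_x = -77/5  [AC · EF = -912/5 ∩ E is the reflection of B across G]
6. E_y = -33/5  [AC · EF = -912/5 ∩ E is the reflection of B across G]
   → E = (-77/5, -33/5)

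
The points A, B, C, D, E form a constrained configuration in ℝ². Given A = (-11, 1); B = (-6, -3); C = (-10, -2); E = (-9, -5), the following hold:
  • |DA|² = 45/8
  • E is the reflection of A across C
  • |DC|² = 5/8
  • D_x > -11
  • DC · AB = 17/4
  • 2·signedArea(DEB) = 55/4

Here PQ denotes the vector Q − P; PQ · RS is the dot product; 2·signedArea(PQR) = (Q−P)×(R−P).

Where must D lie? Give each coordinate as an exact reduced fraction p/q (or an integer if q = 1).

D = (-41/4, -5/4)

1. D_x = -41/4  [2·signedArea(DEB) = 55/4 ∩ DC · AB = 17/4]
2. D_y = -5/4  [2·signedArea(DEB) = 55/4 ∩ DC · AB = 17/4]
   → D = (-41/4, -5/4)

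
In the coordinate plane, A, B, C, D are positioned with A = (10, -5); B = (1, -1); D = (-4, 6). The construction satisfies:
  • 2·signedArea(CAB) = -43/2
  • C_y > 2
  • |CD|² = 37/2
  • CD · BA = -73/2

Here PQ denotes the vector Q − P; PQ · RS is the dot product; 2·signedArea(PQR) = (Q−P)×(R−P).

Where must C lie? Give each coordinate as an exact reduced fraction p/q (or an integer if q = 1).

C = (-3/2, 5/2)

1. C_x = -3/2  [2·signedArea(CAB) = -43/2 ∩ CD · BA = -73/2]
2. C_y = 5/2  [2·signedArea(CAB) = -43/2 ∩ CD · BA = -73/2]
   → C = (-3/2, 5/2)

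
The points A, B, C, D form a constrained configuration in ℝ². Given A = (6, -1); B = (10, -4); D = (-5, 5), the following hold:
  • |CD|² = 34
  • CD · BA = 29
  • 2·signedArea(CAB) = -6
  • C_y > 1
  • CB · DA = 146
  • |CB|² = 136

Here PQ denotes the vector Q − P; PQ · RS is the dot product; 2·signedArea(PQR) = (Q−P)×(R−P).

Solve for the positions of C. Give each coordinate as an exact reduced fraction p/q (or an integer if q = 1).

C = (0, 2)

1. C_x = 0  [CD · BA = 29 ∩ 2·signedArea(CAB) = -6]
2. C_y = 2  [CD · BA = 29 ∩ 2·signedArea(CAB) = -6]
   → C = (0, 2)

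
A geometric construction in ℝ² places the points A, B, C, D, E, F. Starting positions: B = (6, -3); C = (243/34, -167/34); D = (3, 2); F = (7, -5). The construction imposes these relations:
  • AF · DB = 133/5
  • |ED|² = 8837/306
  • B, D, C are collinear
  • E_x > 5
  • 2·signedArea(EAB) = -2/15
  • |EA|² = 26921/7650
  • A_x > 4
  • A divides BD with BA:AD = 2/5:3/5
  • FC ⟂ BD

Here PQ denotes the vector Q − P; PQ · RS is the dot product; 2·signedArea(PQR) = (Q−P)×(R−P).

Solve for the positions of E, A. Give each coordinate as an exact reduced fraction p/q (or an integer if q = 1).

A = (24/5, -1)
E = (583/102, -269/102)

1. A_x = 24/5  [A divides BD with BA:AD = 2/5:3/5]
2. A_y = -1  [A divides BD with BA:AD = 2/5:3/5]
   → A = (24/5, -1)
3. E_x = 583/102  [line 2·x + 6/5·y + -124/15 = 0 ∩ |EA|² = 26921/7650]
4. E_y = -269/102  [line 2·x + 6/5·y + -124/15 = 0 ∩ |EA|² = 26921/7650]
   → E = (583/102, -269/102)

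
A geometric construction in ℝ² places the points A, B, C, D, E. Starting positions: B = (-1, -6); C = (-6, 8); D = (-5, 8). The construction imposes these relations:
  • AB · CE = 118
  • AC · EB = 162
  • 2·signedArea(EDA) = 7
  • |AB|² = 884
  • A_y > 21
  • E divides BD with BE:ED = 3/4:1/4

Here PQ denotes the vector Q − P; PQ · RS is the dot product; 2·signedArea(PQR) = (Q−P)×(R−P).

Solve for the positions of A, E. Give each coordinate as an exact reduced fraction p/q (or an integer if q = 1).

A = (-11, 22)
E = (-4, 9/2)

1. E_x = -4  [E divides BD with BE:ED = 3/4:1/4]
2. E_y = 9/2  [E divides BD with BE:ED = 3/4:1/4]
   → E = (-4, 9/2)
3. A_x = -11  [AB · CE = 118 ∩ 2·signedArea(EDA) = 7]
4. A_y = 22  [AB · CE = 118 ∩ 2·signedArea(EDA) = 7]
   → A = (-11, 22)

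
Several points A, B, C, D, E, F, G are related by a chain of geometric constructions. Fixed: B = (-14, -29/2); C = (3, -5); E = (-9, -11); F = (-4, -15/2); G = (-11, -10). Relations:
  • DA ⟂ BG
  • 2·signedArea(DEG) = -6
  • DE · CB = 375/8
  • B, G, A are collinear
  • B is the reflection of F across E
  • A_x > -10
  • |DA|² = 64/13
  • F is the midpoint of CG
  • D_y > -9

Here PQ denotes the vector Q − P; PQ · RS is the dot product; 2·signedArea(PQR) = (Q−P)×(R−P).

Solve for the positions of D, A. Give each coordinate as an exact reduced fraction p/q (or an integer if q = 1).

A = (-243/26, -391/52)
D = (-15/2, -35/4)

1. D_x = -15/2  [2·signedArea(DEG) = -6 ∩ DE · CB = 375/8]
2. D_y = -35/4  [2·signedArea(DEG) = -6 ∩ DE · CB = 375/8]
   → D = (-15/2, -35/4)
3. A_x = -243/26  [B, G, A are collinear ∩ DA ⟂ BG]
4. A_y = -391/52  [B, G, A are collinear ∩ DA ⟂ BG]
   → A = (-243/26, -391/52)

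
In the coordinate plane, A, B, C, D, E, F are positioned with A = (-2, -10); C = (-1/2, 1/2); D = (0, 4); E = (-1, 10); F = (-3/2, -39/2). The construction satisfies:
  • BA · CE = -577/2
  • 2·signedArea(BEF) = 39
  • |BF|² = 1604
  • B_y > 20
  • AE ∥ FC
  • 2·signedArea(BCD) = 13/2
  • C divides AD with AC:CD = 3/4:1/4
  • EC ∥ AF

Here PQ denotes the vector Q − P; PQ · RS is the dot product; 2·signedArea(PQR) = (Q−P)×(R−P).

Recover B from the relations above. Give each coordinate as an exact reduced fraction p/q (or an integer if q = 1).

B = (1/2, 41/2)

1. B_x = 1/2  [2·signedArea(BEF) = 39 ∩ BA · CE = -577/2]
2. B_y = 41/2  [2·signedArea(BEF) = 39 ∩ BA · CE = -577/2]
   → B = (1/2, 41/2)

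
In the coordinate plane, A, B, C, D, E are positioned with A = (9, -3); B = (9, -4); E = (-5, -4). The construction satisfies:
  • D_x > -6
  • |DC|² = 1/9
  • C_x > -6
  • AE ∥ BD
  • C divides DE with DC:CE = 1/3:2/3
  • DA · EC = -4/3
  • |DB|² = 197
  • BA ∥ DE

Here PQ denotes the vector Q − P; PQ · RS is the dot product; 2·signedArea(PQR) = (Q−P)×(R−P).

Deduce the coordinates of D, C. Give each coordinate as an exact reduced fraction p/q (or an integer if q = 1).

1. D_x = -5  [BA ∥ DE ∩ AE ∥ BD]
2. D_y = -5  [BA ∥ DE ∩ AE ∥ BD]
   → D = (-5, -5)
3. C_x = -5  [C divides DE with DC:CE = 1/3:2/3]
4. C_y = -14/3  [C divides DE with DC:CE = 1/3:2/3]
   → C = (-5, -14/3)

C = (-5, -14/3)
D = (-5, -5)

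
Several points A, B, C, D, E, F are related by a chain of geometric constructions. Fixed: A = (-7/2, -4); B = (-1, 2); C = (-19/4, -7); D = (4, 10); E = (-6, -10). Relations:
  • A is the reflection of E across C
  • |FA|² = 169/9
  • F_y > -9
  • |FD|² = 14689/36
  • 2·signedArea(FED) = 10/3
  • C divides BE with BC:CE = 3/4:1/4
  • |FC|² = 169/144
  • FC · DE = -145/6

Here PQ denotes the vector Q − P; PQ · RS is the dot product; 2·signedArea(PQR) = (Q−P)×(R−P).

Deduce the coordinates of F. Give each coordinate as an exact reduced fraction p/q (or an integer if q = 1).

F = (-31/6, -8)

1. F_x = -31/6  [2·signedArea(FED) = 10/3 ∩ FC · DE = -145/6]
2. F_y = -8  [2·signedArea(FED) = 10/3 ∩ FC · DE = -145/6]
   → F = (-31/6, -8)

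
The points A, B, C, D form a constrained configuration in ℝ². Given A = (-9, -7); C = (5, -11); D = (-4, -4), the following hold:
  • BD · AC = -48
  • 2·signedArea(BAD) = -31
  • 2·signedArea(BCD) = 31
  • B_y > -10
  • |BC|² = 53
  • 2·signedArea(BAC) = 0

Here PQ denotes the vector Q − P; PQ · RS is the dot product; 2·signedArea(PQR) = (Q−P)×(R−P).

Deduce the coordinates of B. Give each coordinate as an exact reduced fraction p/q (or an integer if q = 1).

B = (-2, -9)

1. B_x = -2  [2·signedArea(BAC) = 0 ∩ BD · AC = -48]
2. B_y = -9  [2·signedArea(BAC) = 0 ∩ BD · AC = -48]
   → B = (-2, -9)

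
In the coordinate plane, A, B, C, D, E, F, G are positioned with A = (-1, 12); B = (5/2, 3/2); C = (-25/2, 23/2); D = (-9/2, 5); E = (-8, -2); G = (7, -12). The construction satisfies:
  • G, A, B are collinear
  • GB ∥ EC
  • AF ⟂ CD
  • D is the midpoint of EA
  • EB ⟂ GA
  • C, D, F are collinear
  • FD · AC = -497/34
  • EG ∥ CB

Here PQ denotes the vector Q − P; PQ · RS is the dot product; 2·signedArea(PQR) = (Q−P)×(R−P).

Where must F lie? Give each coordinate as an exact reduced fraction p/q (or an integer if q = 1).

1. F_x = -989/170  [C, D, F are collinear ∩ AF ⟂ CD]
2. F_y = 516/85  [C, D, F are collinear ∩ AF ⟂ CD]
   → F = (-989/170, 516/85)

F = (-989/170, 516/85)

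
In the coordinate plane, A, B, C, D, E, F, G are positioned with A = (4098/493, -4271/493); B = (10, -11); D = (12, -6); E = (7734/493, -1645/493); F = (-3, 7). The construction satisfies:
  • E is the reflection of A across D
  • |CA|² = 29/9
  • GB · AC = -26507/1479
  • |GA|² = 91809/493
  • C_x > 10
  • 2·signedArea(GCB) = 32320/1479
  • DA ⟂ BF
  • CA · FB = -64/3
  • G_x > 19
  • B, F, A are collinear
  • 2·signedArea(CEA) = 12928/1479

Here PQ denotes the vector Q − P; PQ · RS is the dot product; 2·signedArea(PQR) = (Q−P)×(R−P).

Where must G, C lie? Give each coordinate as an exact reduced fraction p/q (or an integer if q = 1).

1. C_x = 14944/1479  [line 2626/493·x + -3636/493·y + -172912/1479 = 0 ∩ |CA|² = 29/9]
2. C_y = -12652/1479  [line 2626/493·x + -3636/493·y + -172912/1479 = 0 ∩ |CA|² = 29/9]
   → C = (14944/1479, -12652/1479)
3. G_x = 9552/493  [GB · AC = -26507/1479 ∩ 2·signedArea(GCB) = 32320/1479]
4. G_y = -332/493  [GB · AC = -26507/1479 ∩ 2·signedArea(GCB) = 32320/1479]
   → G = (9552/493, -332/493)

C = (14944/1479, -12652/1479)
G = (9552/493, -332/493)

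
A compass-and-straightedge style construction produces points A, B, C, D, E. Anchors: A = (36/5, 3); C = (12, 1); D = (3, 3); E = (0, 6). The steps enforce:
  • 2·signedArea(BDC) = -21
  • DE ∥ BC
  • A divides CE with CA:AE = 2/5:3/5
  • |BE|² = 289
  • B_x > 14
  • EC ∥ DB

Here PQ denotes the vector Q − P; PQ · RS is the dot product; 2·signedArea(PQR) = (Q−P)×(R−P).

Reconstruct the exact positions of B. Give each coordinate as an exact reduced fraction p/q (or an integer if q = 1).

B = (15, -2)

1. B_x = 15  [DE ∥ BC ∩ EC ∥ DB]
2. B_y = -2  [DE ∥ BC ∩ EC ∥ DB]
   → B = (15, -2)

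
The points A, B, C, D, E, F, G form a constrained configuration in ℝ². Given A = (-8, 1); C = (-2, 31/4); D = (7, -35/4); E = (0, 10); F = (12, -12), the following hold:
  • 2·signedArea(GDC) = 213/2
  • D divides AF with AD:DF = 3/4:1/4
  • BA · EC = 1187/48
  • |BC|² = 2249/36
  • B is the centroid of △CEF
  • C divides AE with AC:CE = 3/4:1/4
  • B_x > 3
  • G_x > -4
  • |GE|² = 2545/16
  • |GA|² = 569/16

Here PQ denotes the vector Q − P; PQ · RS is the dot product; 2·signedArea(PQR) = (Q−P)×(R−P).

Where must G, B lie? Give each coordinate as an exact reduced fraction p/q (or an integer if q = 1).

B = (10/3, 23/12)
G = (-3, -9/4)

1. G_x = -3  [line -33/2·x + -9·y + -279/4 = 0 ∩ |GA|² = 569/16]
2. G_y = -9/4  [line -33/2·x + -9·y + -279/4 = 0 ∩ |GA|² = 569/16]
   → G = (-3, -9/4)
3. B_x = 10/3  [B is the centroid of △CEF]
4. B_y = 23/12  [B is the centroid of △CEF]
   → B = (10/3, 23/12)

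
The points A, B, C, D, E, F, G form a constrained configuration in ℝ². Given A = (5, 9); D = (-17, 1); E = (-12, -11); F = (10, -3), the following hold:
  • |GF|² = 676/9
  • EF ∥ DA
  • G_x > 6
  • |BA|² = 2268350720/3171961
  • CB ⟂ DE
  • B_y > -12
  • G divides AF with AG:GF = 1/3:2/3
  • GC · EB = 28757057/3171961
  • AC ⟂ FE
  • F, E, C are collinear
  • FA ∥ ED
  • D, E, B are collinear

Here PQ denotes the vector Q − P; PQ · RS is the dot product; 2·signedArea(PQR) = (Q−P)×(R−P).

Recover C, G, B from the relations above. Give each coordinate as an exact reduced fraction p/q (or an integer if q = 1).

B = (-268491/23153, -277111/23153)
C = (1293/137, -439/137)
G = (20/3, 5)

1. C_x = 1293/137  [F, E, C are collinear ∩ AC ⟂ FE]
2. C_y = -439/137  [F, E, C are collinear ∩ AC ⟂ FE]
   → C = (1293/137, -439/137)
3. G_x = 20/3  [G divides AF with AG:GF = 1/3:2/3]
4. G_y = 5  [G divides AF with AG:GF = 1/3:2/3]
   → G = (20/3, 5)
5. B_x = -268491/23153  [D, E, B are collinear ∩ CB ⟂ DE]
6. B_y = -277111/23153  [D, E, B are collinear ∩ CB ⟂ DE]
   → B = (-268491/23153, -277111/23153)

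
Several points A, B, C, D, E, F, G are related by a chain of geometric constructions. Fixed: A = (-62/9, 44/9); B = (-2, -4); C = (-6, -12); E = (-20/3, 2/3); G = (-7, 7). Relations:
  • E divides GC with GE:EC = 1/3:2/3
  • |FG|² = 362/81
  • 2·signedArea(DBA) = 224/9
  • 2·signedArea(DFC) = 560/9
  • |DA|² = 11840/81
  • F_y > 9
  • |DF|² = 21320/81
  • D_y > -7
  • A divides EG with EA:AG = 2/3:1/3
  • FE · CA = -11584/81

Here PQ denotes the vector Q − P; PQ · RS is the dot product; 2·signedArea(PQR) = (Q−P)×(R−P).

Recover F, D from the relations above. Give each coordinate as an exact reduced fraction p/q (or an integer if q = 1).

D = (-10/3, -20/3)
F = (-64/9, 82/9)

1. F_x = -64/9  [line 8/9·x + -152/9·y + 12976/81 = 0 ∩ |FG|² = 362/81]
2. F_y = 82/9  [line 8/9·x + -152/9·y + 12976/81 = 0 ∩ |FG|² = 362/81]
   → F = (-64/9, 82/9)
3. D_x = -10/3  [2·signedArea(DFC) = 560/9 ∩ 2·signedArea(DBA) = 224/9]
4. D_y = -20/3  [2·signedArea(DFC) = 560/9 ∩ 2·signedArea(DBA) = 224/9]
   → D = (-10/3, -20/3)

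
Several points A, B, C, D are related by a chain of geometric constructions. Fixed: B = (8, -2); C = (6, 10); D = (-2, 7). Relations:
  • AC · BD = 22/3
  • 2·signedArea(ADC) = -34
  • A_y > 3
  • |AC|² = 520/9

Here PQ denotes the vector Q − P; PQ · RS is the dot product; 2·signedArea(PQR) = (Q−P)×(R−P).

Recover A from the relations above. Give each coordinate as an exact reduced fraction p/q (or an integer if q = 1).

1. A_x = 4/3  [2·signedArea(ADC) = -34 ∩ AC · BD = 22/3]
2. A_y = 4  [2·signedArea(ADC) = -34 ∩ AC · BD = 22/3]
   → A = (4/3, 4)

A = (4/3, 4)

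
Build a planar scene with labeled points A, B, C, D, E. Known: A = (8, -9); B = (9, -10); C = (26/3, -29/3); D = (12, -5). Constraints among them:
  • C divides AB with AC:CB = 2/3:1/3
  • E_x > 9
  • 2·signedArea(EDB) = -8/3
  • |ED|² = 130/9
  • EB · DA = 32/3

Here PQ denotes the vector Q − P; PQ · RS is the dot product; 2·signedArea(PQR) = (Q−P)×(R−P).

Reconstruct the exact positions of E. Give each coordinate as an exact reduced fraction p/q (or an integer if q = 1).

1. E_x = 29/3  [EB · DA = 32/3 ∩ 2·signedArea(EDB) = -8/3]
2. E_y = -8  [EB · DA = 32/3 ∩ 2·signedArea(EDB) = -8/3]
   → E = (29/3, -8)

E = (29/3, -8)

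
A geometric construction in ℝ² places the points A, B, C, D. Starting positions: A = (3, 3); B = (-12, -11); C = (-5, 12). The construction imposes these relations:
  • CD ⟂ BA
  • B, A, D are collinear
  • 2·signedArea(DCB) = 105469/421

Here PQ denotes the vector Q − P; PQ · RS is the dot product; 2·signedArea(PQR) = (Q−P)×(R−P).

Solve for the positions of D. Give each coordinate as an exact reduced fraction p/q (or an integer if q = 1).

D = (1353/421, 1347/421)

1. D_x = 1353/421  [B, A, D are collinear ∩ CD ⟂ BA]
2. D_y = 1347/421  [B, A, D are collinear ∩ CD ⟂ BA]
   → D = (1353/421, 1347/421)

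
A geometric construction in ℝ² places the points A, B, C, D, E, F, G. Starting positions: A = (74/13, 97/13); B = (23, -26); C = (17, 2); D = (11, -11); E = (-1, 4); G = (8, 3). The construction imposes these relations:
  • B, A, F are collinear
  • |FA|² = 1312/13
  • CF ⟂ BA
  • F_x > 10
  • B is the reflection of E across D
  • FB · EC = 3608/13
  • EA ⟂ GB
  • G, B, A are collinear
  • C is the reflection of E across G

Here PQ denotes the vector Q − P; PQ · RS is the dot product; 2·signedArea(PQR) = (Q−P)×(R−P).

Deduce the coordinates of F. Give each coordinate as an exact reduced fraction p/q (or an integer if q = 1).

F = (134/13, -19/13)

1. F_x = 134/13  [B, A, F are collinear ∩ CF ⟂ BA]
2. F_y = -19/13  [B, A, F are collinear ∩ CF ⟂ BA]
   → F = (134/13, -19/13)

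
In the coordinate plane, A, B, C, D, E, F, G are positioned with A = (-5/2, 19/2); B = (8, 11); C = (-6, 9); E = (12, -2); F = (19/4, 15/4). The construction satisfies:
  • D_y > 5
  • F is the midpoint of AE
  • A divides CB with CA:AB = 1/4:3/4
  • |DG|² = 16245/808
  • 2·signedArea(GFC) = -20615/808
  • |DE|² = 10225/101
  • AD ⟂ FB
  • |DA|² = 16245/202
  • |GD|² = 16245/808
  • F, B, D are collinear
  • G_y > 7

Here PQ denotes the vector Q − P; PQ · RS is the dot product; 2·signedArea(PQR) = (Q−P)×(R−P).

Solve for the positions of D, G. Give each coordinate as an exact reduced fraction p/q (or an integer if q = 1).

1. D_x = 574/101  [F, B, D are collinear ∩ AD ⟂ FB]
2. D_y = 589/101  [F, B, D are collinear ∩ AD ⟂ FB]
   → D = (574/101, 589/101)
3. G_x = 643/404  [line -21/4·x + -43/4·y + 73337/808 = 0 ∩ |GD|² = 16245/808]
4. G_y = 3097/404  [line -21/4·x + -43/4·y + 73337/808 = 0 ∩ |GD|² = 16245/808]
   → G = (643/404, 3097/404)

D = (574/101, 589/101)
G = (643/404, 3097/404)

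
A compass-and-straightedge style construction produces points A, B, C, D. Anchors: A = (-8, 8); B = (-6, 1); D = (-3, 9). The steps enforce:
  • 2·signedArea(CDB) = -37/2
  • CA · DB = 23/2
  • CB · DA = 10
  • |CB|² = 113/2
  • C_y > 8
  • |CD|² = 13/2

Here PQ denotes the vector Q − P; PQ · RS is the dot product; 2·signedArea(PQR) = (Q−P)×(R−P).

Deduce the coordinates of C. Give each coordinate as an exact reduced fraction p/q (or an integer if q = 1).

C = (-11/2, 17/2)

1. C_x = -11/2  [2·signedArea(CDB) = -37/2 ∩ CA · DB = 23/2]
2. C_y = 17/2  [2·signedArea(CDB) = -37/2 ∩ CA · DB = 23/2]
   → C = (-11/2, 17/2)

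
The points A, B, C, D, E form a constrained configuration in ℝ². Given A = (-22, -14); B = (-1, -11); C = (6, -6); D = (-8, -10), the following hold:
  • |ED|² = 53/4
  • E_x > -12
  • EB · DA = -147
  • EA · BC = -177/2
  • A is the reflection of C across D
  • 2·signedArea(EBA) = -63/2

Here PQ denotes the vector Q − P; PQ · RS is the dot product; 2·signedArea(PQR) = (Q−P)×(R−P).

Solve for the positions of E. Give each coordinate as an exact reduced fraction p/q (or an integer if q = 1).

1. E_x = -23/2  [2·signedArea(EBA) = -63/2 ∩ EB · DA = -147]
2. E_y = -11  [2·signedArea(EBA) = -63/2 ∩ EB · DA = -147]
   → E = (-23/2, -11)

E = (-23/2, -11)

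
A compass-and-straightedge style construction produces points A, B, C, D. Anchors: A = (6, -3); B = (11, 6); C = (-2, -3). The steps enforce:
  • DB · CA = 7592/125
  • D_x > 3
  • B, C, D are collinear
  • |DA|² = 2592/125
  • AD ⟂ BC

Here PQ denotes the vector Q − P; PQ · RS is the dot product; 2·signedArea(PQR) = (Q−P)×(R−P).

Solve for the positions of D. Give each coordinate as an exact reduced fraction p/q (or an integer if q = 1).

1. D_x = 426/125  [B, C, D are collinear ∩ AD ⟂ BC]
2. D_y = 93/125  [B, C, D are collinear ∩ AD ⟂ BC]
   → D = (426/125, 93/125)

D = (426/125, 93/125)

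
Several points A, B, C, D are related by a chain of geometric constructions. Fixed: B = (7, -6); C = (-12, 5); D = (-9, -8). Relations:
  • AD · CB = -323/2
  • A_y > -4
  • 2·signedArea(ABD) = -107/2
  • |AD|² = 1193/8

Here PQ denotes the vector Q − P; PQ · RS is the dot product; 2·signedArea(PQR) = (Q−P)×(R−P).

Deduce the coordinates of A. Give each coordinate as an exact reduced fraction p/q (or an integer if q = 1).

1. A_x = 9/4  [AD · CB = -323/2 ∩ 2·signedArea(ABD) = -107/2]
2. A_y = -13/4  [AD · CB = -323/2 ∩ 2·signedArea(ABD) = -107/2]
   → A = (9/4, -13/4)

A = (9/4, -13/4)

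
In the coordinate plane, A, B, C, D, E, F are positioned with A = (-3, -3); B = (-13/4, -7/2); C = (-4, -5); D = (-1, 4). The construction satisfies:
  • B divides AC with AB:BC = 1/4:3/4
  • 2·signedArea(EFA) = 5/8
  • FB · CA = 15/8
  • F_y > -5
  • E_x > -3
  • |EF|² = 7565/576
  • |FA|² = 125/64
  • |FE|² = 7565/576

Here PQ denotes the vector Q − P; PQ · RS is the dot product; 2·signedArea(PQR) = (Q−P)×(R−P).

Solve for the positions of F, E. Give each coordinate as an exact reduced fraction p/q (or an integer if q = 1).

1. F_x = -29/8  [line -1·x + -2·y + -97/8 = 0 ∩ |FA|² = 125/64]
2. F_y = -17/4  [line -1·x + -2·y + -97/8 = 0 ∩ |FA|² = 125/64]
   → F = (-29/8, -17/4)
3. E_x = -29/12  [line -5/4·x + 5/8·y + -5/2 = 0 ∩ |EF|² = 7565/576]
4. E_y = -5/6  [line -5/4·x + 5/8·y + -5/2 = 0 ∩ |EF|² = 7565/576]
   → E = (-29/12, -5/6)

E = (-29/12, -5/6)
F = (-29/8, -17/4)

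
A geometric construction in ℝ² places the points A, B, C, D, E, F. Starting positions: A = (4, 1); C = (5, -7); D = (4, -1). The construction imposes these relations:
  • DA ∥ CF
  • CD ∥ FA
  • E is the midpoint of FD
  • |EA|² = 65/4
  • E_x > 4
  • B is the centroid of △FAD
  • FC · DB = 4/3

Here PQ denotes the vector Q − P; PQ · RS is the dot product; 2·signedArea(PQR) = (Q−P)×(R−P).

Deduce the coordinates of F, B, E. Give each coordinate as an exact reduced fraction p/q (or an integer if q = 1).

B = (13/3, -5/3)
E = (9/2, -3)
F = (5, -5)

1. F_x = 5  [CD ∥ FA ∩ DA ∥ CF]
2. F_y = -5  [CD ∥ FA ∩ DA ∥ CF]
   → F = (5, -5)
3. B_x = 13/3  [B is the centroid of △FAD]
4. B_y = -5/3  [B is the centroid of △FAD]
   → B = (13/3, -5/3)
5. E_x = 9/2  [E is the midpoint of FD]
6. E_y = -3  [E is the midpoint of FD]
   → E = (9/2, -3)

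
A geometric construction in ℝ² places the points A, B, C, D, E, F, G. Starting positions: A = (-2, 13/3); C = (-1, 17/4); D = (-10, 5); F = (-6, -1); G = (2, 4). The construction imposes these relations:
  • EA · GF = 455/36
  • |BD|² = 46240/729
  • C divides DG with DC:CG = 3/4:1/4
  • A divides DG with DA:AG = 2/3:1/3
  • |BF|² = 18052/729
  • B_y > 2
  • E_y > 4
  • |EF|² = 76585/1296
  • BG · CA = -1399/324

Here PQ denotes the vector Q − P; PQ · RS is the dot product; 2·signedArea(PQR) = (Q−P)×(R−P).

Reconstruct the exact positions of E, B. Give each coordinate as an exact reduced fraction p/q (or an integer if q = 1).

1. E_x = -1/3  [line 8·x + 5·y + -659/36 = 0 ∩ |EF|² = 76585/1296]
2. E_y = 151/36  [line 8·x + 5·y + -659/36 = 0 ∩ |EF|² = 76585/1296]
   → E = (-1/3, 151/36)
3. B_x = -22/9  [line 1·x + -1/12·y + 859/324 = 0 ∩ |BF|² = 18052/729]
4. B_y = 67/27  [line 1·x + -1/12·y + 859/324 = 0 ∩ |BF|² = 18052/729]
   → B = (-22/9, 67/27)

B = (-22/9, 67/27)
E = (-1/3, 151/36)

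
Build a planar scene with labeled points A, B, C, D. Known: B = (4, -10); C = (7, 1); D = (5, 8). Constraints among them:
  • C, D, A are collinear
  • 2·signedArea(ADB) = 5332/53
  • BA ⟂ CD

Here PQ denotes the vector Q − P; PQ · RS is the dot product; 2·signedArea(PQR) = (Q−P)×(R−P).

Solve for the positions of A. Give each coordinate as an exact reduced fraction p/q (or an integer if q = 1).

A = (513/53, -444/53)

1. A_x = 513/53  [C, D, A are collinear ∩ BA ⟂ CD]
2. A_y = -444/53  [C, D, A are collinear ∩ BA ⟂ CD]
   → A = (513/53, -444/53)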